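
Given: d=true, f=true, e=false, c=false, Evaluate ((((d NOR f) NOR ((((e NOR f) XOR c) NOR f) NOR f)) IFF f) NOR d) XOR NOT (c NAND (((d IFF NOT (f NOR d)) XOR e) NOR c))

d NOR f = true NOR true = false
e NOR f = false NOR true = false
(e NOR f) XOR c = false XOR false = false
((e NOR f) XOR c) NOR f = false NOR true = false
(((e NOR f) XOR c) NOR f) NOR f = false NOR true = false
(d NOR f) NOR ((((e NOR f) XOR c) NOR f) NOR f) = false NOR false = true
((d NOR f) NOR ((((e NOR f) XOR c) NOR f) NOR f)) IFF f = true IFF true = true
(((d NOR f) NOR ((((e NOR f) XOR c) NOR f) NOR f)) IFF f) NOR d = true NOR true = false
f NOR d = true NOR true = false
NOT (f NOR d) = NOT false = true
d IFF NOT (f NOR d) = true IFF true = true
(d IFF NOT (f NOR d)) XOR e = true XOR false = true
((d IFF NOT (f NOR d)) XOR e) NOR c = true NOR false = false
c NAND (((d IFF NOT (f NOR d)) XOR e) NOR c) = false NAND false = true
NOT (c NAND (((d IFF NOT (f NOR d)) XOR e) NOR c)) = NOT true = false
((((d NOR f) NOR ((((e NOR f) XOR c) NOR f) NOR f)) IFF f) NOR d) XOR NOT (c NAND (((d IFF NOT (f NOR d)) XOR e) NOR c)) = false XOR false = false

false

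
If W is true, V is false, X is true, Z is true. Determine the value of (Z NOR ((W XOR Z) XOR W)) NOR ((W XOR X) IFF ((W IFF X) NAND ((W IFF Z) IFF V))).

W XOR Z = True XOR True = False
(W XOR Z) XOR W = False XOR True = True
Z NOR ((W XOR Z) XOR W) = True NOR True = False
W XOR X = True XOR True = False
W IFF X = True IFF True = True
W IFF Z = True IFF True = True
(W IFF Z) IFF V = True IFF False = False
(W IFF X) NAND ((W IFF Z) IFF V) = True NAND False = True
(W XOR X) IFF ((W IFF X) NAND ((W IFF Z) IFF V)) = False IFF True = False
(Z NOR ((W XOR Z) XOR W)) NOR ((W XOR X) IFF ((W IFF X) NAND ((W IFF Z) IFF V))) = False NOR False = True

True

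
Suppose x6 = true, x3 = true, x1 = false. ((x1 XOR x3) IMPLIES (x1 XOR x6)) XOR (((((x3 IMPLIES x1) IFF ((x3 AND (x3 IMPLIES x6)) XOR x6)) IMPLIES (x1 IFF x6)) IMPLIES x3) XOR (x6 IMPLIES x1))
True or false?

x1 XOR x3 = false XOR true = true
x1 XOR x6 = false XOR true = true
(x1 XOR x3) IMPLIES (x1 XOR x6) = true IMPLIES true = true
x3 IMPLIES x1 = true IMPLIES false = false
x3 IMPLIES x6 = true IMPLIES true = true
x3 AND (x3 IMPLIES x6) = true AND true = true
(x3 AND (x3 IMPLIES x6)) XOR x6 = true XOR true = false
(x3 IMPLIES x1) IFF ((x3 AND (x3 IMPLIES x6)) XOR x6) = false IFF false = true
x1 IFF x6 = false IFF true = false
((x3 IMPLIES x1) IFF ((x3 AND (x3 IMPLIES x6)) XOR x6)) IMPLIES (x1 IFF x6) = true IMPLIES false = false
(((x3 IMPLIES x1) IFF ((x3 AND (x3 IMPLIES x6)) XOR x6)) IMPLIES (x1 IFF x6)) IMPLIES x3 = false IMPLIES true = true
x6 IMPLIES x1 = true IMPLIES false = false
((((x3 IMPLIES x1) IFF ((x3 AND (x3 IMPLIES x6)) XOR x6)) IMPLIES (x1 IFF x6)) IMPLIES x3) XOR (x6 IMPLIES x1) = true XOR false = true
((x1 XOR x3) IMPLIES (x1 XOR x6)) XOR (((((x3 IMPLIES x1) IFF ((x3 AND (x3 IMPLIES x6)) XOR x6)) IMPLIES (x1 IFF x6)) IMPLIES x3) XOR (x6 IMPLIES x1)) = true XOR true = false

false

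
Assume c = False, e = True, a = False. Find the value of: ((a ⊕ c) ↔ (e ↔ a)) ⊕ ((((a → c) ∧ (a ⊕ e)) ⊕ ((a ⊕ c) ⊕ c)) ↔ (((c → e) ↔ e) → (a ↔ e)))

a ⊕ c = False ⊕ False = False
e ↔ a = True ↔ False = False
(a ⊕ c) ↔ (e ↔ a) = False ↔ False = True
a → c = False → False = True
a ⊕ e = False ⊕ True = True
(a → c) ∧ (a ⊕ e) = True ∧ True = True
a ⊕ c = False ⊕ False = False
(a ⊕ c) ⊕ c = False ⊕ False = False
((a → c) ∧ (a ⊕ e)) ⊕ ((a ⊕ c) ⊕ c) = True ⊕ False = True
c → e = False → True = True
(c → e) ↔ e = True ↔ True = True
a ↔ e = False ↔ True = False
((c → e) ↔ e) → (a ↔ e) = True → False = False
(((a → c) ∧ (a ⊕ e)) ⊕ ((a ⊕ c) ⊕ c)) ↔ (((c → e) ↔ e) → (a ↔ e)) = True ↔ False = False
((a ⊕ c) ↔ (e ↔ a)) ⊕ ((((a → c) ∧ (a ⊕ e)) ⊕ ((a ⊕ c) ⊕ c)) ↔ (((c → e) ↔ e) → (a ↔ e))) = True ⊕ False = True

True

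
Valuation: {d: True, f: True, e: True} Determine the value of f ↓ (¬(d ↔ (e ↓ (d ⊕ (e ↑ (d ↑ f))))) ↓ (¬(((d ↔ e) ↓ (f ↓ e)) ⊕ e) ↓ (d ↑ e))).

d ↑ f = True ↑ True = False
e ↑ (d ↑ f) = True ↑ False = True
d ⊕ (e ↑ (d ↑ f)) = True ⊕ True = False
e ↓ (d ⊕ (e ↑ (d ↑ f))) = True ↓ False = False
d ↔ (e ↓ (d ⊕ (e ↑ (d ↑ f)))) = True ↔ False = False
¬(d ↔ (e ↓ (d ⊕ (e ↑ (d ↑ f))))) = ¬False = True
d ↔ e = True ↔ True = True
f ↓ e = True ↓ True = False
(d ↔ e) ↓ (f ↓ e) = True ↓ False = False
((d ↔ e) ↓ (f ↓ e)) ⊕ e = False ⊕ True = True
¬(((d ↔ e) ↓ (f ↓ e)) ⊕ e) = ¬True = False
d ↑ e = True ↑ True = False
¬(((d ↔ e) ↓ (f ↓ e)) ⊕ e) ↓ (d ↑ e) = False ↓ False = True
¬(d ↔ (e ↓ (d ⊕ (e ↑ (d ↑ f))))) ↓ (¬(((d ↔ e) ↓ (f ↓ e)) ⊕ e) ↓ (d ↑ e)) = True ↓ True = False
f ↓ (¬(d ↔ (e ↓ (d ⊕ (e ↑ (d ↑ f))))) ↓ (¬(((d ↔ e) ↓ (f ↓ e)) ⊕ e) ↓ (d ↑ e))) = True ↓ False = False

False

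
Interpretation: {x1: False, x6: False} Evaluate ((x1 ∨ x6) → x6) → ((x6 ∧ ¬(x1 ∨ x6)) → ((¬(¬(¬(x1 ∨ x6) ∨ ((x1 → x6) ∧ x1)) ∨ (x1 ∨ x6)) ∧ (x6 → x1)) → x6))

True

x1 ∨ x6 = False ∨ False = False
(x1 ∨ x6) → x6 = False → False = True
x1 ∨ x6 = False ∨ False = False
¬(x1 ∨ x6) = ¬False = True
x6 ∧ ¬(x1 ∨ x6) = False ∧ True = False
x1 ∨ x6 = False ∨ False = False
¬(x1 ∨ x6) = ¬False = True
x1 → x6 = False → False = True
(x1 → x6) ∧ x1 = True ∧ False = False
¬(x1 ∨ x6) ∨ ((x1 → x6) ∧ x1) = True ∨ False = True
¬(¬(x1 ∨ x6) ∨ ((x1 → x6) ∧ x1)) = ¬True = False
x1 ∨ x6 = False ∨ False = False
¬(¬(x1 ∨ x6) ∨ ((x1 → x6) ∧ x1)) ∨ (x1 ∨ x6) = False ∨ False = False
¬(¬(¬(x1 ∨ x6) ∨ ((x1 → x6) ∧ x1)) ∨ (x1 ∨ x6)) = ¬False = True
x6 → x1 = False → False = True
¬(¬(¬(x1 ∨ x6) ∨ ((x1 → x6) ∧ x1)) ∨ (x1 ∨ x6)) ∧ (x6 → x1) = True ∧ True = True
(¬(¬(¬(x1 ∨ x6) ∨ ((x1 → x6) ∧ x1)) ∨ (x1 ∨ x6)) ∧ (x6 → x1)) → x6 = True → False = False
(x6 ∧ ¬(x1 ∨ x6)) → ((¬(¬(¬(x1 ∨ x6) ∨ ((x1 → x6) ∧ x1)) ∨ (x1 ∨ x6)) ∧ (x6 → x1)) → x6) = False → False = True
((x1 ∨ x6) → x6) → ((x6 ∧ ¬(x1 ∨ x6)) → ((¬(¬(¬(x1 ∨ x6) ∨ ((x1 → x6) ∧ x1)) ∨ (x1 ∨ x6)) ∧ (x6 → x1)) → x6)) = True → True = True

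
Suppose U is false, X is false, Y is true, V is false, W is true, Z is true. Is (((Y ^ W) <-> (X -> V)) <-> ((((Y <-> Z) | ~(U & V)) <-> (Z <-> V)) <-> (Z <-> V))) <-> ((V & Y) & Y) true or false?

True

Y ^ W = True ^ True = False
X -> V = False -> False = True
(Y ^ W) <-> (X -> V) = False <-> True = False
Y <-> Z = True <-> True = True
U & V = False & False = False
~(U & V) = ~False = True
(Y <-> Z) | ~(U & V) = True | True = True
Z <-> V = True <-> False = False
((Y <-> Z) | ~(U & V)) <-> (Z <-> V) = True <-> False = False
Z <-> V = True <-> False = False
(((Y <-> Z) | ~(U & V)) <-> (Z <-> V)) <-> (Z <-> V) = False <-> False = True
((Y ^ W) <-> (X -> V)) <-> ((((Y <-> Z) | ~(U & V)) <-> (Z <-> V)) <-> (Z <-> V)) = False <-> True = False
V & Y = False & True = False
(V & Y) & Y = False & True = False
(((Y ^ W) <-> (X -> V)) <-> ((((Y <-> Z) | ~(U & V)) <-> (Z <-> V)) <-> (Z <-> V))) <-> ((V & Y) & Y) = False <-> False = True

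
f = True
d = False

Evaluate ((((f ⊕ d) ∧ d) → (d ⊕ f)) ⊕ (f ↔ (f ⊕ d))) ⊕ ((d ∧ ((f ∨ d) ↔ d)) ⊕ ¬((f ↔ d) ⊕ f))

Substituting f=True, d=False:
f ⊕ d = True ⊕ False = True
(f ⊕ d) ∧ d = True ∧ False = False
d ⊕ f = False ⊕ True = True
((f ⊕ d) ∧ d) → (d ⊕ f) = False → True = True
f ⊕ d = True ⊕ False = True
f ↔ (f ⊕ d) = True ↔ True = True
(((f ⊕ d) ∧ d) → (d ⊕ f)) ⊕ (f ↔ (f ⊕ d)) = True ⊕ True = False
f ∨ d = True ∨ False = True
(f ∨ d) ↔ d = True ↔ False = False
d ∧ ((f ∨ d) ↔ d) = False ∧ False = False
f ↔ d = True ↔ False = False
(f ↔ d) ⊕ f = False ⊕ True = True
¬((f ↔ d) ⊕ f) = ¬True = False
(d ∧ ((f ∨ d) ↔ d)) ⊕ ¬((f ↔ d) ⊕ f) = False ⊕ False = False
((((f ⊕ d) ∧ d) → (d ⊕ f)) ⊕ (f ↔ (f ⊕ d))) ⊕ ((d ∧ ((f ∨ d) ↔ d)) ⊕ ¬((f ↔ d) ⊕ f)) = False ⊕ False = False

False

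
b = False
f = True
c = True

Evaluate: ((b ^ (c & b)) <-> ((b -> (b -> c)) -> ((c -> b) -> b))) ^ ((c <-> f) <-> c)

True

c & b = True & False = False
b ^ (c & b) = False ^ False = False
b -> c = False -> True = True
b -> (b -> c) = False -> True = True
c -> b = True -> False = False
(c -> b) -> b = False -> False = True
(b -> (b -> c)) -> ((c -> b) -> b) = True -> True = True
(b ^ (c & b)) <-> ((b -> (b -> c)) -> ((c -> b) -> b)) = False <-> True = False
c <-> f = True <-> True = True
(c <-> f) <-> c = True <-> True = True
((b ^ (c & b)) <-> ((b -> (b -> c)) -> ((c -> b) -> b))) ^ ((c <-> f) <-> c) = False ^ True = True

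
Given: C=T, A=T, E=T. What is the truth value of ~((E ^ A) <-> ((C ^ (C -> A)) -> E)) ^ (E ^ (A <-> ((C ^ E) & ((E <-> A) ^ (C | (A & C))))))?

E ^ A = T ^ T = F
C -> A = T -> T = T
C ^ (C -> A) = T ^ T = F
(C ^ (C -> A)) -> E = F -> T = T
(E ^ A) <-> ((C ^ (C -> A)) -> E) = F <-> T = F
~((E ^ A) <-> ((C ^ (C -> A)) -> E)) = ~F = T
C ^ E = T ^ T = F
E <-> A = T <-> T = T
A & C = T & T = T
C | (A & C) = T | T = T
(E <-> A) ^ (C | (A & C)) = T ^ T = F
(C ^ E) & ((E <-> A) ^ (C | (A & C))) = F & F = F
A <-> ((C ^ E) & ((E <-> A) ^ (C | (A & C)))) = T <-> F = F
E ^ (A <-> ((C ^ E) & ((E <-> A) ^ (C | (A & C))))) = T ^ F = T
~((E ^ A) <-> ((C ^ (C -> A)) -> E)) ^ (E ^ (A <-> ((C ^ E) & ((E <-> A) ^ (C | (A & C)))))) = T ^ T = F

F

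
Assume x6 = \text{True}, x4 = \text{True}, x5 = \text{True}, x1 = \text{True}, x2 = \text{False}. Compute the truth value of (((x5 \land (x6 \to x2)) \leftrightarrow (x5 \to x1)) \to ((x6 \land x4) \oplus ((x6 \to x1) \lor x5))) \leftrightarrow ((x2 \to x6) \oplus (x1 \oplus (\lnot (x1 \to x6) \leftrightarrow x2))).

x6 \to x2 = \text{True} \to \text{False} = \text{False}
x5 \land (x6 \to x2) = \text{True} \land \text{False} = \text{False}
x5 \to x1 = \text{True} \to \text{True} = \text{True}
(x5 \land (x6 \to x2)) \leftrightarrow (x5 \to x1) = \text{False} \leftrightarrow \text{True} = \text{False}
x6 \land x4 = \text{True} \land \text{True} = \text{True}
x6 \to x1 = \text{True} \to \text{True} = \text{True}
(x6 \to x1) \lor x5 = \text{True} \lor \text{True} = \text{True}
(x6 \land x4) \oplus ((x6 \to x1) \lor x5) = \text{True} \oplus \text{True} = \text{False}
((x5 \land (x6 \to x2)) \leftrightarrow (x5 \to x1)) \to ((x6 \land x4) \oplus ((x6 \to x1) \lor x5)) = \text{False} \to \text{False} = \text{True}
x2 \to x6 = \text{False} \to \text{True} = \text{True}
x1 \to x6 = \text{True} \to \text{True} = \text{True}
\lnot (x1 \to x6) = \lnot \text{True} = \text{False}
\lnot (x1 \to x6) \leftrightarrow x2 = \text{False} \leftrightarrow \text{False} = \text{True}
x1 \oplus (\lnot (x1 \to x6) \leftrightarrow x2) = \text{True} \oplus \text{True} = \text{False}
(x2 \to x6) \oplus (x1 \oplus (\lnot (x1 \to x6) \leftrightarrow x2)) = \text{True} \oplus \text{False} = \text{True}
(((x5 \land (x6 \to x2)) \leftrightarrow (x5 \to x1)) \to ((x6 \land x4) \oplus ((x6 \to x1) \lor x5))) \leftrightarrow ((x2 \to x6) \oplus (x1 \oplus (\lnot (x1 \to x6) \leftrightarrow x2))) = \text{True} \leftrightarrow \text{True} = \text{True}

\text{True}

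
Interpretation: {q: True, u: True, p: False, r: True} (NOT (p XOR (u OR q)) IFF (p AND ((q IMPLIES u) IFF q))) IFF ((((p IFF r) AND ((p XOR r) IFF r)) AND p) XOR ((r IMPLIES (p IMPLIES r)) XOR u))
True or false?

u OR q = True OR True = True
p XOR (u OR q) = False XOR True = True
NOT (p XOR (u OR q)) = NOT True = False
q IMPLIES u = True IMPLIES True = True
(q IMPLIES u) IFF q = True IFF True = True
p AND ((q IMPLIES u) IFF q) = False AND True = False
NOT (p XOR (u OR q)) IFF (p AND ((q IMPLIES u) IFF q)) = False IFF False = True
p IFF r = False IFF True = False
p XOR r = False XOR True = True
(p XOR r) IFF r = True IFF True = True
(p IFF r) AND ((p XOR r) IFF r) = False AND True = False
((p IFF r) AND ((p XOR r) IFF r)) AND p = False AND False = False
p IMPLIES r = False IMPLIES True = True
r IMPLIES (p IMPLIES r) = True IMPLIES True = True
(r IMPLIES (p IMPLIES r)) XOR u = True XOR True = False
(((p IFF r) AND ((p XOR r) IFF r)) AND p) XOR ((r IMPLIES (p IMPLIES r)) XOR u) = False XOR False = False
(NOT (p XOR (u OR q)) IFF (p AND ((q IMPLIES u) IFF q))) IFF ((((p IFF r) AND ((p XOR r) IFF r)) AND p) XOR ((r IMPLIES (p IMPLIES r)) XOR u)) = True IFF False = False

False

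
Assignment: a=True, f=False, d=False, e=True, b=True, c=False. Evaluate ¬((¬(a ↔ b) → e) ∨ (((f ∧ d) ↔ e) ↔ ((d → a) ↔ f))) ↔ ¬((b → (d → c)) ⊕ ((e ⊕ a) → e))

Substituting a=True, f=False, d=False, e=True, b=True, c=False:
a ↔ b = True ↔ True = True
¬(a ↔ b) = ¬True = False
¬(a ↔ b) → e = False → True = True
f ∧ d = False ∧ False = False
(f ∧ d) ↔ e = False ↔ True = False
d → a = False → True = True
(d → a) ↔ f = True ↔ False = False
((f ∧ d) ↔ e) ↔ ((d → a) ↔ f) = False ↔ False = True
(¬(a ↔ b) → e) ∨ (((f ∧ d) ↔ e) ↔ ((d → a) ↔ f)) = True ∨ True = True
¬((¬(a ↔ b) → e) ∨ (((f ∧ d) ↔ e) ↔ ((d → a) ↔ f))) = ¬True = False
d → c = False → False = True
b → (d → c) = True → True = True
e ⊕ a = True ⊕ True = False
(e ⊕ a) → e = False → True = True
(b → (d → c)) ⊕ ((e ⊕ a) → e) = True ⊕ True = False
¬((b → (d → c)) ⊕ ((e ⊕ a) → e)) = ¬False = True
¬((¬(a ↔ b) → e) ∨ (((f ∧ d) ↔ e) ↔ ((d → a) ↔ f))) ↔ ¬((b → (d → c)) ⊕ ((e ⊕ a) → e)) = False ↔ True = False

False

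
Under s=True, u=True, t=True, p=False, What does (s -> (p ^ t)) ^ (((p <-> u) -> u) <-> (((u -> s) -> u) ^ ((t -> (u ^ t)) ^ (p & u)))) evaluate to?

Substituting s=True, u=True, t=True, p=False:
p ^ t = False ^ True = True
s -> (p ^ t) = True -> True = True
p <-> u = False <-> True = False
(p <-> u) -> u = False -> True = True
u -> s = True -> True = True
(u -> s) -> u = True -> True = True
u ^ t = True ^ True = False
t -> (u ^ t) = True -> False = False
p & u = False & True = False
(t -> (u ^ t)) ^ (p & u) = False ^ False = False
((u -> s) -> u) ^ ((t -> (u ^ t)) ^ (p & u)) = True ^ False = True
((p <-> u) -> u) <-> (((u -> s) -> u) ^ ((t -> (u ^ t)) ^ (p & u))) = True <-> True = True
(s -> (p ^ t)) ^ (((p <-> u) -> u) <-> (((u -> s) -> u) ^ ((t -> (u ^ t)) ^ (p & u)))) = True ^ True = False

False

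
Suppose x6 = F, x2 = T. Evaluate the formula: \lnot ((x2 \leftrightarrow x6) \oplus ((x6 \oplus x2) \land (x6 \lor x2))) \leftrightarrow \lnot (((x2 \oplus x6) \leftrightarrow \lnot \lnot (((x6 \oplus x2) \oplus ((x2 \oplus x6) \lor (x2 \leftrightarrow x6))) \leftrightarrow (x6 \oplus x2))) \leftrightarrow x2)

x2 \leftrightarrow x6 = T \leftrightarrow F = F
x6 \oplus x2 = F \oplus T = T
x6 \lor x2 = F \lor T = T
(x6 \oplus x2) \land (x6 \lor x2) = T \land T = T
(x2 \leftrightarrow x6) \oplus ((x6 \oplus x2) \land (x6 \lor x2)) = F \oplus T = T
\lnot ((x2 \leftrightarrow x6) \oplus ((x6 \oplus x2) \land (x6 \lor x2))) = \lnot T = F
x2 \oplus x6 = T \oplus F = T
x6 \oplus x2 = F \oplus T = T
x2 \oplus x6 = T \oplus F = T
x2 \leftrightarrow x6 = T \leftrightarrow F = F
(x2 \oplus x6) \lor (x2 \leftrightarrow x6) = T \lor F = T
(x6 \oplus x2) \oplus ((x2 \oplus x6) \lor (x2 \leftrightarrow x6)) = T \oplus T = F
x6 \oplus x2 = F \oplus T = T
((x6 \oplus x2) \oplus ((x2 \oplus x6) \lor (x2 \leftrightarrow x6))) \leftrightarrow (x6 \oplus x2) = F \leftrightarrow T = F
\lnot (((x6 \oplus x2) \oplus ((x2 \oplus x6) \lor (x2 \leftrightarrow x6))) \leftrightarrow (x6 \oplus x2)) = \lnot F = T
\lnot \lnot (((x6 \oplus x2) \oplus ((x2 \oplus x6) \lor (x2 \leftrightarrow x6))) \leftrightarrow (x6 \oplus x2)) = \lnot T = F
(x2 \oplus x6) \leftrightarrow \lnot \lnot (((x6 \oplus x2) \oplus ((x2 \oplus x6) \lor (x2 \leftrightarrow x6))) \leftrightarrow (x6 \oplus x2)) = T \leftrightarrow F = F
((x2 \oplus x6) \leftrightarrow \lnot \lnot (((x6 \oplus x2) \oplus ((x2 \oplus x6) \lor (x2 \leftrightarrow x6))) \leftrightarrow (x6 \oplus x2))) \leftrightarrow x2 = F \leftrightarrow T = F
\lnot (((x2 \oplus x6) \leftrightarrow \lnot \lnot (((x6 \oplus x2) \oplus ((x2 \oplus x6) \lor (x2 \leftrightarrow x6))) \leftrightarrow (x6 \oplus x2))) \leftrightarrow x2) = \lnot F = T
\lnot ((x2 \leftrightarrow x6) \oplus ((x6 \oplus x2) \land (x6 \lor x2))) \leftrightarrow \lnot (((x2 \oplus x6) \leftrightarrow \lnot \lnot (((x6 \oplus x2) \oplus ((x2 \oplus x6) \lor (x2 \leftrightarrow x6))) \leftrightarrow (x6 \oplus x2))) \leftrightarrow x2) = F \leftrightarrow T = F

F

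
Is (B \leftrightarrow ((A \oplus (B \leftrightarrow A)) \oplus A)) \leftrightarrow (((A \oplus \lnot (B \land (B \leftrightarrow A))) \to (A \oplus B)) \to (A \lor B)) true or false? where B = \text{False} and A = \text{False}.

\text{False}

B \leftrightarrow A = \text{False} \leftrightarrow \text{False} = \text{True}
A \oplus (B \leftrightarrow A) = \text{False} \oplus \text{True} = \text{True}
(A \oplus (B \leftrightarrow A)) \oplus A = \text{True} \oplus \text{False} = \text{True}
B \leftrightarrow ((A \oplus (B \leftrightarrow A)) \oplus A) = \text{False} \leftrightarrow \text{True} = \text{False}
B \leftrightarrow A = \text{False} \leftrightarrow \text{False} = \text{True}
B \land (B \leftrightarrow A) = \text{False} \land \text{True} = \text{False}
\lnot (B \land (B \leftrightarrow A)) = \lnot \text{False} = \text{True}
A \oplus \lnot (B \land (B \leftrightarrow A)) = \text{False} \oplus \text{True} = \text{True}
A \oplus B = \text{False} \oplus \text{False} = \text{False}
(A \oplus \lnot (B \land (B \leftrightarrow A))) \to (A \oplus B) = \text{True} \to \text{False} = \text{False}
A \lor B = \text{False} \lor \text{False} = \text{False}
((A \oplus \lnot (B \land (B \leftrightarrow A))) \to (A \oplus B)) \to (A \lor B) = \text{False} \to \text{False} = \text{True}
(B \leftrightarrow ((A \oplus (B \leftrightarrow A)) \oplus A)) \leftrightarrow (((A \oplus \lnot (B \land (B \leftrightarrow A))) \to (A \oplus B)) \to (A \lor B)) = \text{False} \leftrightarrow \text{True} = \text{False}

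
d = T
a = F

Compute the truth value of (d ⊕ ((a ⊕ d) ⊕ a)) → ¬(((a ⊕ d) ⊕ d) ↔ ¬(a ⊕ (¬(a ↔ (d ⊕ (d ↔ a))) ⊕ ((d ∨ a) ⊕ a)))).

a ⊕ d = F ⊕ T = T
(a ⊕ d) ⊕ a = T ⊕ F = T
d ⊕ ((a ⊕ d) ⊕ a) = T ⊕ T = F
a ⊕ d = F ⊕ T = T
(a ⊕ d) ⊕ d = T ⊕ T = F
d ↔ a = T ↔ F = F
d ⊕ (d ↔ a) = T ⊕ F = T
a ↔ (d ⊕ (d ↔ a)) = F ↔ T = F
¬(a ↔ (d ⊕ (d ↔ a))) = ¬F = T
d ∨ a = T ∨ F = T
(d ∨ a) ⊕ a = T ⊕ F = T
¬(a ↔ (d ⊕ (d ↔ a))) ⊕ ((d ∨ a) ⊕ a) = T ⊕ T = F
a ⊕ (¬(a ↔ (d ⊕ (d ↔ a))) ⊕ ((d ∨ a) ⊕ a)) = F ⊕ F = F
¬(a ⊕ (¬(a ↔ (d ⊕ (d ↔ a))) ⊕ ((d ∨ a) ⊕ a))) = ¬F = T
((a ⊕ d) ⊕ d) ↔ ¬(a ⊕ (¬(a ↔ (d ⊕ (d ↔ a))) ⊕ ((d ∨ a) ⊕ a))) = F ↔ T = F
¬(((a ⊕ d) ⊕ d) ↔ ¬(a ⊕ (¬(a ↔ (d ⊕ (d ↔ a))) ⊕ ((d ∨ a) ⊕ a)))) = ¬F = T
(d ⊕ ((a ⊕ d) ⊕ a)) → ¬(((a ⊕ d) ⊕ d) ↔ ¬(a ⊕ (¬(a ↔ (d ⊕ (d ↔ a))) ⊕ ((d ∨ a) ⊕ a)))) = F → T = T

T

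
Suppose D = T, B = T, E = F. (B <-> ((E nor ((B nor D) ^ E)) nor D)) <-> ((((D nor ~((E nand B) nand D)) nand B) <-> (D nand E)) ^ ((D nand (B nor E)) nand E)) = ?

B nor D = T nor T = F
(B nor D) ^ E = F ^ F = F
E nor ((B nor D) ^ E) = F nor F = T
(E nor ((B nor D) ^ E)) nor D = T nor T = F
B <-> ((E nor ((B nor D) ^ E)) nor D) = T <-> F = F
E nand B = F nand T = T
(E nand B) nand D = T nand T = F
~((E nand B) nand D) = ~F = T
D nor ~((E nand B) nand D) = T nor T = F
(D nor ~((E nand B) nand D)) nand B = F nand T = T
D nand E = T nand F = T
((D nor ~((E nand B) nand D)) nand B) <-> (D nand E) = T <-> T = T
B nor E = T nor F = F
D nand (B nor E) = T nand F = T
(D nand (B nor E)) nand E = T nand F = T
(((D nor ~((E nand B) nand D)) nand B) <-> (D nand E)) ^ ((D nand (B nor E)) nand E) = T ^ T = F
(B <-> ((E nor ((B nor D) ^ E)) nor D)) <-> ((((D nor ~((E nand B) nand D)) nand B) <-> (D nand E)) ^ ((D nand (B nor E)) nand E)) = F <-> F = T

T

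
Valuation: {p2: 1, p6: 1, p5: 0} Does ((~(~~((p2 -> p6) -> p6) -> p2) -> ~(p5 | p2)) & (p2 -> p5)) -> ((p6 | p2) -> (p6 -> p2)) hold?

Substituting p2=1, p6=1, p5=0:
p2 -> p6 = 1 -> 1 = 1
(p2 -> p6) -> p6 = 1 -> 1 = 1
~((p2 -> p6) -> p6) = ~1 = 0
~~((p2 -> p6) -> p6) = ~0 = 1
~~((p2 -> p6) -> p6) -> p2 = 1 -> 1 = 1
~(~~((p2 -> p6) -> p6) -> p2) = ~1 = 0
p5 | p2 = 0 | 1 = 1
~(p5 | p2) = ~1 = 0
~(~~((p2 -> p6) -> p6) -> p2) -> ~(p5 | p2) = 0 -> 0 = 1
p2 -> p5 = 1 -> 0 = 0
(~(~~((p2 -> p6) -> p6) -> p2) -> ~(p5 | p2)) & (p2 -> p5) = 1 & 0 = 0
p6 | p2 = 1 | 1 = 1
p6 -> p2 = 1 -> 1 = 1
(p6 | p2) -> (p6 -> p2) = 1 -> 1 = 1
((~(~~((p2 -> p6) -> p6) -> p2) -> ~(p5 | p2)) & (p2 -> p5)) -> ((p6 | p2) -> (p6 -> p2)) = 0 -> 1 = 1

1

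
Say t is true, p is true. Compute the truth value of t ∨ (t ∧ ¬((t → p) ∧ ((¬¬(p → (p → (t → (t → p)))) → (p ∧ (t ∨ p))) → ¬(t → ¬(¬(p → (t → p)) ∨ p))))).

T

Substituting t=T, p=T:
t → p = T → T = T
t → p = T → T = T
t → (t → p) = T → T = T
p → (t → (t → p)) = T → T = T
p → (p → (t → (t → p))) = T → T = T
¬(p → (p → (t → (t → p)))) = ¬T = F
¬¬(p → (p → (t → (t → p)))) = ¬F = T
t ∨ p = T ∨ T = T
p ∧ (t ∨ p) = T ∧ T = T
¬¬(p → (p → (t → (t → p)))) → (p ∧ (t ∨ p)) = T → T = T
t → p = T → T = T
p → (t → p) = T → T = T
¬(p → (t → p)) = ¬T = F
¬(p → (t → p)) ∨ p = F ∨ T = T
¬(¬(p → (t → p)) ∨ p) = ¬T = F
t → ¬(¬(p → (t → p)) ∨ p) = T → F = F
¬(t → ¬(¬(p → (t → p)) ∨ p)) = ¬F = T
(¬¬(p → (p → (t → (t → p)))) → (p ∧ (t ∨ p))) → ¬(t → ¬(¬(p → (t → p)) ∨ p)) = T → T = T
(t → p) ∧ ((¬¬(p → (p → (t → (t → p)))) → (p ∧ (t ∨ p))) → ¬(t → ¬(¬(p → (t → p)) ∨ p))) = T ∧ T = T
¬((t → p) ∧ ((¬¬(p → (p → (t → (t → p)))) → (p ∧ (t ∨ p))) → ¬(t → ¬(¬(p → (t → p)) ∨ p)))) = ¬T = F
t ∧ ¬((t → p) ∧ ((¬¬(p → (p → (t → (t → p)))) → (p ∧ (t ∨ p))) → ¬(t → ¬(¬(p → (t → p)) ∨ p)))) = T ∧ F = F
t ∨ (t ∧ ¬((t → p) ∧ ((¬¬(p → (p → (t → (t → p)))) → (p ∧ (t ∨ p))) → ¬(t → ¬(¬(p → (t → p)) ∨ p))))) = T ∨ F = T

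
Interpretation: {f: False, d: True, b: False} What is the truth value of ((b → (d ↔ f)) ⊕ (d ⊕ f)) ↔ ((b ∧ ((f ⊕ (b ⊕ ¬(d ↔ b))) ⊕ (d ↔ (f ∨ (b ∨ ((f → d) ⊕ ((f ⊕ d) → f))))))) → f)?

d ↔ f = True ↔ False = False
b → (d ↔ f) = False → False = True
d ⊕ f = True ⊕ False = True
(b → (d ↔ f)) ⊕ (d ⊕ f) = True ⊕ True = False
d ↔ b = True ↔ False = False
¬(d ↔ b) = ¬False = True
b ⊕ ¬(d ↔ b) = False ⊕ True = True
f ⊕ (b ⊕ ¬(d ↔ b)) = False ⊕ True = True
f → d = False → True = True
f ⊕ d = False ⊕ True = True
(f ⊕ d) → f = True → False = False
(f → d) ⊕ ((f ⊕ d) → f) = True ⊕ False = True
b ∨ ((f → d) ⊕ ((f ⊕ d) → f)) = False ∨ True = True
f ∨ (b ∨ ((f → d) ⊕ ((f ⊕ d) → f))) = False ∨ True = True
d ↔ (f ∨ (b ∨ ((f → d) ⊕ ((f ⊕ d) → f)))) = True ↔ True = True
(f ⊕ (b ⊕ ¬(d ↔ b))) ⊕ (d ↔ (f ∨ (b ∨ ((f → d) ⊕ ((f ⊕ d) → f))))) = True ⊕ True = False
b ∧ ((f ⊕ (b ⊕ ¬(d ↔ b))) ⊕ (d ↔ (f ∨ (b ∨ ((f → d) ⊕ ((f ⊕ d) → f)))))) = False ∧ False = False
(b ∧ ((f ⊕ (b ⊕ ¬(d ↔ b))) ⊕ (d ↔ (f ∨ (b ∨ ((f → d) ⊕ ((f ⊕ d) → f))))))) → f = False → False = True
((b → (d ↔ f)) ⊕ (d ⊕ f)) ↔ ((b ∧ ((f ⊕ (b ⊕ ¬(d ↔ b))) ⊕ (d ↔ (f ∨ (b ∨ ((f → d) ⊕ ((f ⊕ d) → f))))))) → f) = False ↔ True = False

False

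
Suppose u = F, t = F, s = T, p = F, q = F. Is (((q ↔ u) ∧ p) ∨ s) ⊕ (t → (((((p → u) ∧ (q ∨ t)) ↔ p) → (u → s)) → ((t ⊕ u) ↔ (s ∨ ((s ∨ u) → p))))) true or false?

q ↔ u = F ↔ F = T
(q ↔ u) ∧ p = T ∧ F = F
((q ↔ u) ∧ p) ∨ s = F ∨ T = T
p → u = F → F = T
q ∨ t = F ∨ F = F
(p → u) ∧ (q ∨ t) = T ∧ F = F
((p → u) ∧ (q ∨ t)) ↔ p = F ↔ F = T
u → s = F → T = T
(((p → u) ∧ (q ∨ t)) ↔ p) → (u → s) = T → T = T
t ⊕ u = F ⊕ F = F
s ∨ u = T ∨ F = T
(s ∨ u) → p = T → F = F
s ∨ ((s ∨ u) → p) = T ∨ F = T
(t ⊕ u) ↔ (s ∨ ((s ∨ u) → p)) = F ↔ T = F
((((p → u) ∧ (q ∨ t)) ↔ p) → (u → s)) → ((t ⊕ u) ↔ (s ∨ ((s ∨ u) → p))) = T → F = F
t → (((((p → u) ∧ (q ∨ t)) ↔ p) → (u → s)) → ((t ⊕ u) ↔ (s ∨ ((s ∨ u) → p)))) = F → F = T
(((q ↔ u) ∧ p) ∨ s) ⊕ (t → (((((p → u) ∧ (q ∨ t)) ↔ p) → (u → s)) → ((t ⊕ u) ↔ (s ∨ ((s ∨ u) → p))))) = T ⊕ T = F

F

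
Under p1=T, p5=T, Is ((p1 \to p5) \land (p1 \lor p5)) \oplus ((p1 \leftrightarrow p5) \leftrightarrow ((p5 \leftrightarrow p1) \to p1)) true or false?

p1 \to p5 = T \to T = T
p1 \lor p5 = T \lor T = T
(p1 \to p5) \land (p1 \lor p5) = T \land T = T
p1 \leftrightarrow p5 = T \leftrightarrow T = T
p5 \leftrightarrow p1 = T \leftrightarrow T = T
(p5 \leftrightarrow p1) \to p1 = T \to T = T
(p1 \leftrightarrow p5) \leftrightarrow ((p5 \leftrightarrow p1) \to p1) = T \leftrightarrow T = T
((p1 \to p5) \land (p1 \lor p5)) \oplus ((p1 \leftrightarrow p5) \leftrightarrow ((p5 \leftrightarrow p1) \to p1)) = T \oplus T = F

F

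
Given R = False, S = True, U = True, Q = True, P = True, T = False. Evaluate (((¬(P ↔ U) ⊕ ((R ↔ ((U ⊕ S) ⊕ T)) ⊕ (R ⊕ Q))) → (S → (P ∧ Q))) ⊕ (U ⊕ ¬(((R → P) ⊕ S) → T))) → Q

True

P ↔ U = True ↔ True = True
¬(P ↔ U) = ¬True = False
U ⊕ S = True ⊕ True = False
(U ⊕ S) ⊕ T = False ⊕ False = False
R ↔ ((U ⊕ S) ⊕ T) = False ↔ False = True
R ⊕ Q = False ⊕ True = True
(R ↔ ((U ⊕ S) ⊕ T)) ⊕ (R ⊕ Q) = True ⊕ True = False
¬(P ↔ U) ⊕ ((R ↔ ((U ⊕ S) ⊕ T)) ⊕ (R ⊕ Q)) = False ⊕ False = False
P ∧ Q = True ∧ True = True
S → (P ∧ Q) = True → True = True
(¬(P ↔ U) ⊕ ((R ↔ ((U ⊕ S) ⊕ T)) ⊕ (R ⊕ Q))) → (S → (P ∧ Q)) = False → True = True
R → P = False → True = True
(R → P) ⊕ S = True ⊕ True = False
((R → P) ⊕ S) → T = False → False = True
¬(((R → P) ⊕ S) → T) = ¬True = False
U ⊕ ¬(((R → P) ⊕ S) → T) = True ⊕ False = True
((¬(P ↔ U) ⊕ ((R ↔ ((U ⊕ S) ⊕ T)) ⊕ (R ⊕ Q))) → (S → (P ∧ Q))) ⊕ (U ⊕ ¬(((R → P) ⊕ S) → T)) = True ⊕ True = False
(((¬(P ↔ U) ⊕ ((R ↔ ((U ⊕ S) ⊕ T)) ⊕ (R ⊕ Q))) → (S → (P ∧ Q))) ⊕ (U ⊕ ¬(((R → P) ⊕ S) → T))) → Q = False → True = True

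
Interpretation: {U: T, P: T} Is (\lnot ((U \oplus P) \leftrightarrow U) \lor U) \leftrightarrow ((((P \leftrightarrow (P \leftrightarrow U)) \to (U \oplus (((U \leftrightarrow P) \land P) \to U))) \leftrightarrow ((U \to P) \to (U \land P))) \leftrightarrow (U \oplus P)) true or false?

Substituting U=T, P=T:
U \oplus P = T \oplus T = F
(U \oplus P) \leftrightarrow U = F \leftrightarrow T = F
\lnot ((U \oplus P) \leftrightarrow U) = \lnot F = T
\lnot ((U \oplus P) \leftrightarrow U) \lor U = T \lor T = T
P \leftrightarrow U = T \leftrightarrow T = T
P \leftrightarrow (P \leftrightarrow U) = T \leftrightarrow T = T
U \leftrightarrow P = T \leftrightarrow T = T
(U \leftrightarrow P) \land P = T \land T = T
((U \leftrightarrow P) \land P) \to U = T \to T = T
U \oplus (((U \leftrightarrow P) \land P) \to U) = T \oplus T = F
(P \leftrightarrow (P \leftrightarrow U)) \to (U \oplus (((U \leftrightarrow P) \land P) \to U)) = T \to F = F
U \to P = T \to T = T
U \land P = T \land T = T
(U \to P) \to (U \land P) = T \to T = T
((P \leftrightarrow (P \leftrightarrow U)) \to (U \oplus (((U \leftrightarrow P) \land P) \to U))) \leftrightarrow ((U \to P) \to (U \land P)) = F \leftrightarrow T = F
U \oplus P = T \oplus T = F
(((P \leftrightarrow (P \leftrightarrow U)) \to (U \oplus (((U \leftrightarrow P) \land P) \to U))) \leftrightarrow ((U \to P) \to (U \land P))) \leftrightarrow (U \oplus P) = F \leftrightarrow F = T
(\lnot ((U \oplus P) \leftrightarrow U) \lor U) \leftrightarrow ((((P \leftrightarrow (P \leftrightarrow U)) \to (U \oplus (((U \leftrightarrow P) \land P) \to U))) \leftrightarrow ((U \to P) \to (U \land P))) \leftrightarrow (U \oplus P)) = T \leftrightarrow T = T

T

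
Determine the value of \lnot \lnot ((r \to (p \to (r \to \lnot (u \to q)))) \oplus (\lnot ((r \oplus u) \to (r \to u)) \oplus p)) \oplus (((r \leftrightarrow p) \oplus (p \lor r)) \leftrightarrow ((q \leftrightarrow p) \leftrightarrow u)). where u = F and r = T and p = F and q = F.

F

Substituting u=F, r=T, p=F, q=F:
u \to q = F \to F = T
\lnot (u \to q) = \lnot T = F
r \to \lnot (u \to q) = T \to F = F
p \to (r \to \lnot (u \to q)) = F \to F = T
r \to (p \to (r \to \lnot (u \to q))) = T \to T = T
r \oplus u = T \oplus F = T
r \to u = T \to F = F
(r \oplus u) \to (r \to u) = T \to F = F
\lnot ((r \oplus u) \to (r \to u)) = \lnot F = T
\lnot ((r \oplus u) \to (r \to u)) \oplus p = T \oplus F = T
(r \to (p \to (r \to \lnot (u \to q)))) \oplus (\lnot ((r \oplus u) \to (r \to u)) \oplus p) = T \oplus T = F
\lnot ((r \to (p \to (r \to \lnot (u \to q)))) \oplus (\lnot ((r \oplus u) \to (r \to u)) \oplus p)) = \lnot F = T
\lnot \lnot ((r \to (p \to (r \to \lnot (u \to q)))) \oplus (\lnot ((r \oplus u) \to (r \to u)) \oplus p)) = \lnot T = F
r \leftrightarrow p = T \leftrightarrow F = F
p \lor r = F \lor T = T
(r \leftrightarrow p) \oplus (p \lor r) = F \oplus T = T
q \leftrightarrow p = F \leftrightarrow F = T
(q \leftrightarrow p) \leftrightarrow u = T \leftrightarrow F = F
((r \leftrightarrow p) \oplus (p \lor r)) \leftrightarrow ((q \leftrightarrow p) \leftrightarrow u) = T \leftrightarrow F = F
\lnot \lnot ((r \to (p \to (r \to \lnot (u \to q)))) \oplus (\lnot ((r \oplus u) \to (r \to u)) \oplus p)) \oplus (((r \leftrightarrow p) \oplus (p \lor r)) \leftrightarrow ((q \leftrightarrow p) \leftrightarrow u)) = F \oplus F = F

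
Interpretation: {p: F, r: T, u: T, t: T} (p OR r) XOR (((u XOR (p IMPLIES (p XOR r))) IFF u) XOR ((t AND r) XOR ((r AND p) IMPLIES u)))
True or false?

Substituting p=F, r=T, u=T, t=T:
p OR r = F OR T = T
p XOR r = F XOR T = T
p IMPLIES (p XOR r) = F IMPLIES T = T
u XOR (p IMPLIES (p XOR r)) = T XOR T = F
(u XOR (p IMPLIES (p XOR r))) IFF u = F IFF T = F
t AND r = T AND T = T
r AND p = T AND F = F
(r AND p) IMPLIES u = F IMPLIES T = T
(t AND r) XOR ((r AND p) IMPLIES u) = T XOR T = F
((u XOR (p IMPLIES (p XOR r))) IFF u) XOR ((t AND r) XOR ((r AND p) IMPLIES u)) = F XOR F = F
(p OR r) XOR (((u XOR (p IMPLIES (p XOR r))) IFF u) XOR ((t AND r) XOR ((r AND p) IMPLIES u))) = T XOR F = T

T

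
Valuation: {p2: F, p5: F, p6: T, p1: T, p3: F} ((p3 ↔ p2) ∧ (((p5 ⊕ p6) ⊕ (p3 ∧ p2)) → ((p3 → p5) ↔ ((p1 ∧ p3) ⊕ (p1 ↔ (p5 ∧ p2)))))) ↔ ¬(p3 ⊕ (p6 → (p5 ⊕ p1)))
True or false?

T

p3 ↔ p2 = F ↔ F = T
p5 ⊕ p6 = F ⊕ T = T
p3 ∧ p2 = F ∧ F = F
(p5 ⊕ p6) ⊕ (p3 ∧ p2) = T ⊕ F = T
p3 → p5 = F → F = T
p1 ∧ p3 = T ∧ F = F
p5 ∧ p2 = F ∧ F = F
p1 ↔ (p5 ∧ p2) = T ↔ F = F
(p1 ∧ p3) ⊕ (p1 ↔ (p5 ∧ p2)) = F ⊕ F = F
(p3 → p5) ↔ ((p1 ∧ p3) ⊕ (p1 ↔ (p5 ∧ p2))) = T ↔ F = F
((p5 ⊕ p6) ⊕ (p3 ∧ p2)) → ((p3 → p5) ↔ ((p1 ∧ p3) ⊕ (p1 ↔ (p5 ∧ p2)))) = T → F = F
(p3 ↔ p2) ∧ (((p5 ⊕ p6) ⊕ (p3 ∧ p2)) → ((p3 → p5) ↔ ((p1 ∧ p3) ⊕ (p1 ↔ (p5 ∧ p2))))) = T ∧ F = F
p5 ⊕ p1 = F ⊕ T = T
p6 → (p5 ⊕ p1) = T → T = T
p3 ⊕ (p6 → (p5 ⊕ p1)) = F ⊕ T = T
¬(p3 ⊕ (p6 → (p5 ⊕ p1))) = ¬T = F
((p3 ↔ p2) ∧ (((p5 ⊕ p6) ⊕ (p3 ∧ p2)) → ((p3 → p5) ↔ ((p1 ∧ p3) ⊕ (p1 ↔ (p5 ∧ p2)))))) ↔ ¬(p3 ⊕ (p6 → (p5 ⊕ p1))) = F ↔ F = T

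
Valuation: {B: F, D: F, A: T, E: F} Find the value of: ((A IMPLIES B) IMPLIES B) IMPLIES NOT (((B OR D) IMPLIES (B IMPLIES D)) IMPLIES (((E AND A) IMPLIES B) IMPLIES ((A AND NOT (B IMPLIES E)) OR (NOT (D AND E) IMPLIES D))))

T

A IMPLIES B = T IMPLIES F = F
(A IMPLIES B) IMPLIES B = F IMPLIES F = T
B OR D = F OR F = F
B IMPLIES D = F IMPLIES F = T
(B OR D) IMPLIES (B IMPLIES D) = F IMPLIES T = T
E AND A = F AND T = F
(E AND A) IMPLIES B = F IMPLIES F = T
B IMPLIES E = F IMPLIES F = T
NOT (B IMPLIES E) = NOT T = F
A AND NOT (B IMPLIES E) = T AND F = F
D AND E = F AND F = F
NOT (D AND E) = NOT F = T
NOT (D AND E) IMPLIES D = T IMPLIES F = F
(A AND NOT (B IMPLIES E)) OR (NOT (D AND E) IMPLIES D) = F OR F = F
((E AND A) IMPLIES B) IMPLIES ((A AND NOT (B IMPLIES E)) OR (NOT (D AND E) IMPLIES D)) = T IMPLIES F = F
((B OR D) IMPLIES (B IMPLIES D)) IMPLIES (((E AND A) IMPLIES B) IMPLIES ((A AND NOT (B IMPLIES E)) OR (NOT (D AND E) IMPLIES D))) = T IMPLIES F = F
NOT (((B OR D) IMPLIES (B IMPLIES D)) IMPLIES (((E AND A) IMPLIES B) IMPLIES ((A AND NOT (B IMPLIES E)) OR (NOT (D AND E) IMPLIES D)))) = NOT F = T
((A IMPLIES B) IMPLIES B) IMPLIES NOT (((B OR D) IMPLIES (B IMPLIES D)) IMPLIES (((E AND A) IMPLIES B) IMPLIES ((A AND NOT (B IMPLIES E)) OR (NOT (D AND E) IMPLIES D)))) = T IMPLIES T = T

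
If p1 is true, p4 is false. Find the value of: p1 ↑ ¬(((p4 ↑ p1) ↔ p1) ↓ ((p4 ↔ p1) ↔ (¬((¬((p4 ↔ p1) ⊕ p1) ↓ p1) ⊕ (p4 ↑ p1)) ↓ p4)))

p4 ↑ p1 = False ↑ True = True
(p4 ↑ p1) ↔ p1 = True ↔ True = True
p4 ↔ p1 = False ↔ True = False
p4 ↔ p1 = False ↔ True = False
(p4 ↔ p1) ⊕ p1 = False ⊕ True = True
¬((p4 ↔ p1) ⊕ p1) = ¬True = False
¬((p4 ↔ p1) ⊕ p1) ↓ p1 = False ↓ True = False
p4 ↑ p1 = False ↑ True = True
(¬((p4 ↔ p1) ⊕ p1) ↓ p1) ⊕ (p4 ↑ p1) = False ⊕ True = True
¬((¬((p4 ↔ p1) ⊕ p1) ↓ p1) ⊕ (p4 ↑ p1)) = ¬True = False
¬((¬((p4 ↔ p1) ⊕ p1) ↓ p1) ⊕ (p4 ↑ p1)) ↓ p4 = False ↓ False = True
(p4 ↔ p1) ↔ (¬((¬((p4 ↔ p1) ⊕ p1) ↓ p1) ⊕ (p4 ↑ p1)) ↓ p4) = False ↔ True = False
((p4 ↑ p1) ↔ p1) ↓ ((p4 ↔ p1) ↔ (¬((¬((p4 ↔ p1) ⊕ p1) ↓ p1) ⊕ (p4 ↑ p1)) ↓ p4)) = True ↓ False = False
¬(((p4 ↑ p1) ↔ p1) ↓ ((p4 ↔ p1) ↔ (¬((¬((p4 ↔ p1) ⊕ p1) ↓ p1) ⊕ (p4 ↑ p1)) ↓ p4))) = ¬False = True
p1 ↑ ¬(((p4 ↑ p1) ↔ p1) ↓ ((p4 ↔ p1) ↔ (¬((¬((p4 ↔ p1) ⊕ p1) ↓ p1) ⊕ (p4 ↑ p1)) ↓ p4))) = True ↑ True = False

False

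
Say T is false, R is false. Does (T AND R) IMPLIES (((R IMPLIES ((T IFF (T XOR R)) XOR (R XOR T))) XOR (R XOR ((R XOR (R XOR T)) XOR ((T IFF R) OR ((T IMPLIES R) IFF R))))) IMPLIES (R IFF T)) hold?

True

T AND R = False AND False = False
T XOR R = False XOR False = False
T IFF (T XOR R) = False IFF False = True
R XOR T = False XOR False = False
(T IFF (T XOR R)) XOR (R XOR T) = True XOR False = True
R IMPLIES ((T IFF (T XOR R)) XOR (R XOR T)) = False IMPLIES True = True
R XOR T = False XOR False = False
R XOR (R XOR T) = False XOR False = False
T IFF R = False IFF False = True
T IMPLIES R = False IMPLIES False = True
(T IMPLIES R) IFF R = True IFF False = False
(T IFF R) OR ((T IMPLIES R) IFF R) = True OR False = True
(R XOR (R XOR T)) XOR ((T IFF R) OR ((T IMPLIES R) IFF R)) = False XOR True = True
R XOR ((R XOR (R XOR T)) XOR ((T IFF R) OR ((T IMPLIES R) IFF R))) = False XOR True = True
(R IMPLIES ((T IFF (T XOR R)) XOR (R XOR T))) XOR (R XOR ((R XOR (R XOR T)) XOR ((T IFF R) OR ((T IMPLIES R) IFF R)))) = True XOR True = False
R IFF T = False IFF False = True
((R IMPLIES ((T IFF (T XOR R)) XOR (R XOR T))) XOR (R XOR ((R XOR (R XOR T)) XOR ((T IFF R) OR ((T IMPLIES R) IFF R))))) IMPLIES (R IFF T) = False IMPLIES True = True
(T AND R) IMPLIES (((R IMPLIES ((T IFF (T XOR R)) XOR (R XOR T))) XOR (R XOR ((R XOR (R XOR T)) XOR ((T IFF R) OR ((T IMPLIES R) IFF R))))) IMPLIES (R IFF T)) = False IMPLIES True = True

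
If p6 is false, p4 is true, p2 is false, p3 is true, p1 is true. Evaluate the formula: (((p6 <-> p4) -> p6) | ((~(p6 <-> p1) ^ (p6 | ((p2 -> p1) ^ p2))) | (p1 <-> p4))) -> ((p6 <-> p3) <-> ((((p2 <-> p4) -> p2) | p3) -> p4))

p6 <-> p4 = F <-> T = F
(p6 <-> p4) -> p6 = F -> F = T
p6 <-> p1 = F <-> T = F
~(p6 <-> p1) = ~F = T
p2 -> p1 = F -> T = T
(p2 -> p1) ^ p2 = T ^ F = T
p6 | ((p2 -> p1) ^ p2) = F | T = T
~(p6 <-> p1) ^ (p6 | ((p2 -> p1) ^ p2)) = T ^ T = F
p1 <-> p4 = T <-> T = T
(~(p6 <-> p1) ^ (p6 | ((p2 -> p1) ^ p2))) | (p1 <-> p4) = F | T = T
((p6 <-> p4) -> p6) | ((~(p6 <-> p1) ^ (p6 | ((p2 -> p1) ^ p2))) | (p1 <-> p4)) = T | T = T
p6 <-> p3 = F <-> T = F
p2 <-> p4 = F <-> T = F
(p2 <-> p4) -> p2 = F -> F = T
((p2 <-> p4) -> p2) | p3 = T | T = T
(((p2 <-> p4) -> p2) | p3) -> p4 = T -> T = T
(p6 <-> p3) <-> ((((p2 <-> p4) -> p2) | p3) -> p4) = F <-> T = F
(((p6 <-> p4) -> p6) | ((~(p6 <-> p1) ^ (p6 | ((p2 -> p1) ^ p2))) | (p1 <-> p4))) -> ((p6 <-> p3) <-> ((((p2 <-> p4) -> p2) | p3) -> p4)) = T -> F = F

F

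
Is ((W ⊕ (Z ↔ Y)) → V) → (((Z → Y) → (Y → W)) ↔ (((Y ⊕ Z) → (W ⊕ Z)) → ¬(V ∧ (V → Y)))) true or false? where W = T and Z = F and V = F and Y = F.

Z ↔ Y = F ↔ F = T
W ⊕ (Z ↔ Y) = T ⊕ T = F
(W ⊕ (Z ↔ Y)) → V = F → F = T
Z → Y = F → F = T
Y → W = F → T = T
(Z → Y) → (Y → W) = T → T = T
Y ⊕ Z = F ⊕ F = F
W ⊕ Z = T ⊕ F = T
(Y ⊕ Z) → (W ⊕ Z) = F → T = T
V → Y = F → F = T
V ∧ (V → Y) = F ∧ T = F
¬(V ∧ (V → Y)) = ¬F = T
((Y ⊕ Z) → (W ⊕ Z)) → ¬(V ∧ (V → Y)) = T → T = T
((Z → Y) → (Y → W)) ↔ (((Y ⊕ Z) → (W ⊕ Z)) → ¬(V ∧ (V → Y))) = T ↔ T = T
((W ⊕ (Z ↔ Y)) → V) → (((Z → Y) → (Y → W)) ↔ (((Y ⊕ Z) → (W ⊕ Z)) → ¬(V ∧ (V → Y)))) = T → T = T

T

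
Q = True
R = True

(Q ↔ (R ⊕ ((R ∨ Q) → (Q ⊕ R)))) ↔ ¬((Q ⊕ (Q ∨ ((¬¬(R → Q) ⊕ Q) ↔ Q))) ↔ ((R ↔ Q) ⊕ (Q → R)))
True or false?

R ∨ Q = True ∨ True = True
Q ⊕ R = True ⊕ True = False
(R ∨ Q) → (Q ⊕ R) = True → False = False
R ⊕ ((R ∨ Q) → (Q ⊕ R)) = True ⊕ False = True
Q ↔ (R ⊕ ((R ∨ Q) → (Q ⊕ R))) = True ↔ True = True
R → Q = True → True = True
¬(R → Q) = ¬True = False
¬¬(R → Q) = ¬False = True
¬¬(R → Q) ⊕ Q = True ⊕ True = False
(¬¬(R → Q) ⊕ Q) ↔ Q = False ↔ True = False
Q ∨ ((¬¬(R → Q) ⊕ Q) ↔ Q) = True ∨ False = True
Q ⊕ (Q ∨ ((¬¬(R → Q) ⊕ Q) ↔ Q)) = True ⊕ True = False
R ↔ Q = True ↔ True = True
Q → R = True → True = True
(R ↔ Q) ⊕ (Q → R) = True ⊕ True = False
(Q ⊕ (Q ∨ ((¬¬(R → Q) ⊕ Q) ↔ Q))) ↔ ((R ↔ Q) ⊕ (Q → R)) = False ↔ False = True
¬((Q ⊕ (Q ∨ ((¬¬(R → Q) ⊕ Q) ↔ Q))) ↔ ((R ↔ Q) ⊕ (Q → R))) = ¬True = False
(Q ↔ (R ⊕ ((R ∨ Q) → (Q ⊕ R)))) ↔ ¬((Q ⊕ (Q ∨ ((¬¬(R → Q) ⊕ Q) ↔ Q))) ↔ ((R ↔ Q) ⊕ (Q → R))) = True ↔ False = False

False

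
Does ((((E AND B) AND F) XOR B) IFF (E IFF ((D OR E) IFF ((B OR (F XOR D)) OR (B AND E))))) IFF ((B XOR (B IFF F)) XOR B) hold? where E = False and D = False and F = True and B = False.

E AND B = False AND False = False
(E AND B) AND F = False AND True = False
((E AND B) AND F) XOR B = False XOR False = False
D OR E = False OR False = False
F XOR D = True XOR False = True
B OR (F XOR D) = False OR True = True
B AND E = False AND False = False
(B OR (F XOR D)) OR (B AND E) = True OR False = True
(D OR E) IFF ((B OR (F XOR D)) OR (B AND E)) = False IFF True = False
E IFF ((D OR E) IFF ((B OR (F XOR D)) OR (B AND E))) = False IFF False = True
(((E AND B) AND F) XOR B) IFF (E IFF ((D OR E) IFF ((B OR (F XOR D)) OR (B AND E)))) = False IFF True = False
B IFF F = False IFF True = False
B XOR (B IFF F) = False XOR False = False
(B XOR (B IFF F)) XOR B = False XOR False = False
((((E AND B) AND F) XOR B) IFF (E IFF ((D OR E) IFF ((B OR (F XOR D)) OR (B AND E))))) IFF ((B XOR (B IFF F)) XOR B) = False IFF False = True

True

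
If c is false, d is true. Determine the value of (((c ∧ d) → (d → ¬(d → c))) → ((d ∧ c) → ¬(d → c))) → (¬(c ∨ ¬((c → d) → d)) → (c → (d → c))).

True

c ∧ d = False ∧ True = False
d → c = True → False = False
¬(d → c) = ¬False = True
d → ¬(d → c) = True → True = True
(c ∧ d) → (d → ¬(d → c)) = False → True = True
d ∧ c = True ∧ False = False
d → c = True → False = False
¬(d → c) = ¬False = True
(d ∧ c) → ¬(d → c) = False → True = True
((c ∧ d) → (d → ¬(d → c))) → ((d ∧ c) → ¬(d → c)) = True → True = True
c → d = False → True = True
(c → d) → d = True → True = True
¬((c → d) → d) = ¬True = False
c ∨ ¬((c → d) → d) = False ∨ False = False
¬(c ∨ ¬((c → d) → d)) = ¬False = True
d → c = True → False = False
c → (d → c) = False → False = True
¬(c ∨ ¬((c → d) → d)) → (c → (d → c)) = True → True = True
(((c ∧ d) → (d → ¬(d → c))) → ((d ∧ c) → ¬(d → c))) → (¬(c ∨ ¬((c → d) → d)) → (c → (d → c))) = True → True = True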